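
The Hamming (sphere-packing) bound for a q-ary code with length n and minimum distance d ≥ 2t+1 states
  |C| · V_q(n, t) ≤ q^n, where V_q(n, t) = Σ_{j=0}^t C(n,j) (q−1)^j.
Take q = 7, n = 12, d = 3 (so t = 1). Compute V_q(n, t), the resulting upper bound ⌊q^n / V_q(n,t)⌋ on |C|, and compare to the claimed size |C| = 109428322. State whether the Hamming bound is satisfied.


V_q(n, t) = 73, q^n = 13841287201, Hamming bound = 189606673, |C| = 109428322 ≤ bound (satisfied).

Step 1: Compute V_q(n, t) = Σ_{j=0}^1 C(n, j) (q−1)^j.
  j = 0: C(12,0)·(6)^0 = 1·1 = 1.
  j = 1: C(12,1)·(6)^1 = 12·6 = 72.
  V_q(n, t) = 1 + 72 = 73.
Step 2: q^n = 7^12 = 13841287201.
Step 3: Hamming bound ⌊q^n / V_q(n,t)⌋ = ⌊13841287201/73⌋ = 189606673.
Step 4: Compare |C| = 109428322 to 189606673: satisfied.
The claimed |C| lies below the Hamming bound.


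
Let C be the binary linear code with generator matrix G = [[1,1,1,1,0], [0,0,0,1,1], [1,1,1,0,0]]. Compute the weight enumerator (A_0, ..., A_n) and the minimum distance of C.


Weight distribution: A_0 = 1, A_1 = 2, A_2 = 1, A_3 = 1, A_4 = 2, A_5 = 1. Minimum distance d = 1.

Enumerate all 2^3 = 8 messages m ∈ F_2^3.
For each, compute codeword c = mG in F_2^5, then tally its weight.
  m = 000 → c = 00000, weight = 0.
  m = 100 → c = 11110, weight = 4.
  m = 010 → c = 00011, weight = 2.
  m = 110 → c = 11101, weight = 4.
  m = 001 → c = 11100, weight = 3.
  m = 101 → c = 00010, weight = 1.
  m = 011 → c = 11111, weight = 5.
  m = 111 → c = 00001, weight = 1.
Tally weights:
  weight 0: 1 codewords.
  weight 1: 2 codewords.
  weight 2: 1 codewords.
  weight 3: 1 codewords.
  weight 4: 2 codewords.
  weight 5: 1 codewords.
Minimum distance d = smallest w > 0 with A_w > 0 = 1.
Sanity: Σ A_w = 8 = 2^3 = 8 ✓.


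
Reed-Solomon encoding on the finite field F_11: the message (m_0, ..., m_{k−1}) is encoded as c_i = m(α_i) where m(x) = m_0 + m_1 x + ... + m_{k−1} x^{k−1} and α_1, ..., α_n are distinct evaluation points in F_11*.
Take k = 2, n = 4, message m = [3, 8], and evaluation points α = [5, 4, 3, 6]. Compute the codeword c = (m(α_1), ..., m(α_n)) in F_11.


c = [10, 2, 5, 7]

Message polynomial: m(x) = 3 + 8·x (mod 11).
For each evaluation point α_i, compute m(α_i) mod 11:
  α_1 = 5: Horner steps 8 → 10, so m(5) = 10.
  α_2 = 4: Horner steps 8 → 2, so m(4) = 2.
  α_3 = 3: Horner steps 8 → 5, so m(3) = 5.
  α_4 = 6: Horner steps 8 → 7, so m(6) = 7.
Codeword c = [10, 2, 5, 7] ∈ F_11^4.


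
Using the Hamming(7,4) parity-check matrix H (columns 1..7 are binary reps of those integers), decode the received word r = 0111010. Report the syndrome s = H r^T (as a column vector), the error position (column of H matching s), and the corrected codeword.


s = (0, 1, 1)^T, error position = 3, corrected codeword c = 0101010

Compute s = H r^T mod 2 one row at a time:
  s_1 = 1 + 0 + 1 + 0 = 2 ≡ 0 (mod 2).
  s_2 = 1 + 1 + 1 + 0 = 3 ≡ 1 (mod 2).
  s_3 = 0 + 1 + 0 + 0 = 1 ≡ 1 (mod 2).
s = (0, 1, 1)^T — this equals column 3 of H (binary 011), so error is at position 3.
Correct: flip bit 3 of r = 0111010 to get c = 0101010.


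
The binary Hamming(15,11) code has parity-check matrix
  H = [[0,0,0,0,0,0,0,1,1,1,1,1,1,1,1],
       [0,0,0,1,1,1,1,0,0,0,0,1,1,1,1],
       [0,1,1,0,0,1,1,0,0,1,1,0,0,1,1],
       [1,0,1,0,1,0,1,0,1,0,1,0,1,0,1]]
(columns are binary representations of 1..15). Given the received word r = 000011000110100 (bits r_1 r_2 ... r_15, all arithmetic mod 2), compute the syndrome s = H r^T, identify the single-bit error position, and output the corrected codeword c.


s = (1, 1, 1, 1)^T, error position = 15, corrected codeword c = 000011000110101

Compute s = H r^T mod 2 one row at a time:
  s_1 = 0 + 0 + 1 + 1 + 0 + 1 + 0 + 0 = 3 ≡ 1 (mod 2).
  s_2 = 0 + 1 + 1 + 0 + 0 + 1 + 0 + 0 = 3 ≡ 1 (mod 2).
  s_3 = 0 + 0 + 1 + 0 + 1 + 1 + 0 + 0 = 3 ≡ 1 (mod 2).
  s_4 = 0 + 0 + 1 + 0 + 0 + 1 + 1 + 0 = 3 ≡ 1 (mod 2).
s = (1, 1, 1, 1)^T — this equals column 15 of H (binary 1111), so error is at position 15.
Correct: flip bit 15 of r = 000011000110100 to get c = 000011000110101.


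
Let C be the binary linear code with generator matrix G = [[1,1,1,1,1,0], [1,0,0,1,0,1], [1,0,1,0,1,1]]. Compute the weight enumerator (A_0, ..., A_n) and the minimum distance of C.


Weight distribution: A_0 = 1, A_2 = 1, A_3 = 3, A_4 = 2, A_5 = 1. Minimum distance d = 2.

Enumerate all 2^3 = 8 messages m ∈ F_2^3.
For each, compute codeword c = mG in F_2^6, then tally its weight.
  m = 000 → c = 000000, weight = 0.
  m = 100 → c = 111110, weight = 5.
  m = 010 → c = 100101, weight = 3.
  m = 110 → c = 011011, weight = 4.
  m = 001 → c = 101011, weight = 4.
  m = 101 → c = 010101, weight = 3.
  m = 011 → c = 001110, weight = 3.
  m = 111 → c = 110000, weight = 2.
Tally weights:
  weight 0: 1 codewords.
  weight 2: 1 codewords.
  weight 3: 3 codewords.
  weight 4: 2 codewords.
  weight 5: 1 codewords.
Minimum distance d = smallest w > 0 with A_w > 0 = 2.
Sanity: Σ A_w = 8 = 2^3 = 8 ✓.


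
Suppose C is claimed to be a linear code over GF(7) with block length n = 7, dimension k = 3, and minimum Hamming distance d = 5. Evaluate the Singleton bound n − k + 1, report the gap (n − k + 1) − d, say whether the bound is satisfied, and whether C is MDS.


Singleton RHS = n − k + 1 = 5, slack = 0, bound satisfied, MDS.

Singleton bound: d ≤ n − k + 1.
Here n = 7, k = 3, so n − k + 1 = 5.
Given d = 5, check d ≤ 5: YES.
Slack = (n − k + 1) − d = 0.
The code is MDS (slack = 0).
Description: the claimed parameters are [7, 3, 5]_7; such a code would be MDS (meets Singleton bound).


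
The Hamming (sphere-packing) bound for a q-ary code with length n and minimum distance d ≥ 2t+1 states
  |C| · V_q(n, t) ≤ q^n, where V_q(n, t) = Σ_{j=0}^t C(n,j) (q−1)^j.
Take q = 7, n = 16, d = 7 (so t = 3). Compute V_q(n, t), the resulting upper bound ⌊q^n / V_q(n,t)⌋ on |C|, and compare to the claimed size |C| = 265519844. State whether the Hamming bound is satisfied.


V_q(n, t) = 125377, q^n = 33232930569601, Hamming bound = 265064011, |C| = 265519844 > bound (violated).

Step 1: Compute V_q(n, t) = Σ_{j=0}^3 C(n, j) (q−1)^j.
  j = 0: C(16,0)·(6)^0 = 1·1 = 1.
  j = 1: C(16,1)·(6)^1 = 16·6 = 96.
  j = 2: C(16,2)·(6)^2 = 120·36 = 4320.
  j = 3: C(16,3)·(6)^3 = 560·216 = 120960.
  V_q(n, t) = 1 + 96 + 4320 + 120960 = 125377.
Step 2: q^n = 7^16 = 33232930569601.
Step 3: Hamming bound ⌊q^n / V_q(n,t)⌋ = ⌊33232930569601/125377⌋ = 265064011.
Step 4: Compare |C| = 265519844 to 265064011: violated.
The claimed |C| lies above the Hamming bound, so no 7-ary code of length 16 with d ≥ 7 can have 265519844 codewords.


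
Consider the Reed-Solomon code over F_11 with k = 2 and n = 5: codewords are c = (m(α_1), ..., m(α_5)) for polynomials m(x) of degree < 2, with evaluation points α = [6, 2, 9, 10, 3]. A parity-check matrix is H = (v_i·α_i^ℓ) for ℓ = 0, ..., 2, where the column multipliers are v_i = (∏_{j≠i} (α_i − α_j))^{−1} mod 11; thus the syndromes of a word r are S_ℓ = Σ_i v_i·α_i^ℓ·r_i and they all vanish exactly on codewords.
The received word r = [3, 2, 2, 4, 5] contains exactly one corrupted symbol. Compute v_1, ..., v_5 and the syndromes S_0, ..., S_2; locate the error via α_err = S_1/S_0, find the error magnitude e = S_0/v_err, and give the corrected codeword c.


S = (2, 7, 8), error at position 3, error magnitude e = 1, c = [3, 2, 1, 4, 5].

Step 1: column multipliers v_i = (∏_{j≠i}(α_i − α_j))^{−1} mod 11.
  i = 1 (α = 6): (6−2)(6−9)(6−10)(6−3) = 4·(−3)·(−4)·3 = 144 ≡ 1, so v_1 = 1^{−1} = 1 (mod 11).
  i = 2 (α = 2): (2−6)(2−9)(2−10)(2−3) = (−4)·(−7)·(−8)·(−1) = 224 ≡ 4, so v_2 = 4^{−1} = 3 (mod 11).
  i = 3 (α = 9): (9−6)(9−2)(9−10)(9−3) = 3·7·(−1)·6 = −126 ≡ 6, so v_3 = 6^{−1} = 2 (mod 11).
  i = 4 (α = 10): (10−6)(10−2)(10−9)(10−3) = 4·8·1·7 = 224 ≡ 4, so v_4 = 4^{−1} = 3 (mod 11).
  i = 5 (α = 3): (3−6)(3−2)(3−9)(3−10) = (−3)·1·(−6)·(−7) = −126 ≡ 6, so v_5 = 6^{−1} = 2 (mod 11).
  v = [1, 3, 2, 3, 2].
Step 2: syndromes of r = [3, 2, 2, 4, 5] (all sums mod 11).
  S_0 = Σ v_i r_i = 1·3 + 3·2 + 2·2 + 3·4 + 2·5 = 35 ≡ 2.
  S_1 = Σ v_i α_i r_i = 1·6·3 + 3·2·2 + 2·9·2 + 3·10·4 + 2·3·5 = 216 ≡ 7.
  α_i^2 mod 11 = [3, 4, 4, 1, 9].
  S_2 = Σ v_i α_i^2 r_i = 1·3·3 + 3·4·2 + 2·4·2 + 3·1·4 + 2·9·5 = 151 ≡ 8.
  S = (2, 7, 8) ≠ 0, so r is not a codeword (an error is present).
Step 3: locate the error. For a single error e at position i, S_ℓ = v_i·e·α_i^ℓ, so α_err = S_1/S_0.
  S_0^{−1} = 2^{−1} = 6 (mod 11), so α_err = 7·6 = 42 ≡ 9 = α_3. Error position i = 3.
  Consistency check: S_2/S_1 = 8·8 = 64 ≡ 9 = α_err ✓ (single-error assumption holds).
Step 4: error magnitude e = S_0/v_3 = S_0·∏_{j≠3}(α_3 − α_j) = 2·6 = 12 ≡ 1 (mod 11).
Step 5: correct position 3: c_3 = r_3 − e = 2 − 1 ≡ 1 (mod 11). Hence c = [3, 2, 1, 4, 5].
  Check: interpolating c through the α_i gives m(x) = 7 + 3·x (degree < 2) with m(α_i) = c_i for every i, so c is indeed a codeword.


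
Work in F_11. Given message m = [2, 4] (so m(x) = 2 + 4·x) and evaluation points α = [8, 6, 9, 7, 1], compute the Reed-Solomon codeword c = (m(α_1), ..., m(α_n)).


c = [1, 4, 5, 8, 6]

Message polynomial: m(x) = 2 + 4·x (mod 11).
For each evaluation point α_i, compute m(α_i) mod 11:
  α_1 = 8: Horner steps 4 → 1, so m(8) = 1.
  α_2 = 6: Horner steps 4 → 4, so m(6) = 4.
  α_3 = 9: Horner steps 4 → 5, so m(9) = 5.
  α_4 = 7: Horner steps 4 → 8, so m(7) = 8.
  α_5 = 1: Horner steps 4 → 6, so m(1) = 6.
Codeword c = [1, 4, 5, 8, 6] ∈ F_11^5.


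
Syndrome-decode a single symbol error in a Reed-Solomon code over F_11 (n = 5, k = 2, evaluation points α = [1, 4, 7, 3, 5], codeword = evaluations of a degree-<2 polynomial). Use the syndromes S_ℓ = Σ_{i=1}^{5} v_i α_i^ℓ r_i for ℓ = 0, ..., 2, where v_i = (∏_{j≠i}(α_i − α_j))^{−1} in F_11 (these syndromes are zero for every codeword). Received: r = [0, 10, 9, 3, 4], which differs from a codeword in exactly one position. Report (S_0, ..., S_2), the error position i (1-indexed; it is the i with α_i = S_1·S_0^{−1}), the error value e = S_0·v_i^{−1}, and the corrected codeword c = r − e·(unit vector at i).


S = (7, 2, 10), error at position 5, error magnitude e = 9, c = [0, 10, 9, 3, 6].

Step 1: column multipliers v_i = (∏_{j≠i}(α_i − α_j))^{−1} mod 11.
  i = 1 (α = 1): (1−4)(1−7)(1−3)(1−5) = (−3)·(−6)·(−2)·(−4) = 144 ≡ 1, so v_1 = 1^{−1} = 1 (mod 11).
  i = 2 (α = 4): (4−1)(4−7)(4−3)(4−5) = 3·(−3)·1·(−1) = 9 ≡ 9, so v_2 = 9^{−1} = 5 (mod 11).
  i = 3 (α = 7): (7−1)(7−4)(7−3)(7−5) = 6·3·4·2 = 144 ≡ 1, so v_3 = 1^{−1} = 1 (mod 11).
  i = 4 (α = 3): (3−1)(3−4)(3−7)(3−5) = 2·(−1)·(−4)·(−2) = −16 ≡ 6, so v_4 = 6^{−1} = 2 (mod 11).
  i = 5 (α = 5): (5−1)(5−4)(5−7)(5−3) = 4·1·(−2)·2 = −16 ≡ 6, so v_5 = 6^{−1} = 2 (mod 11).
  v = [1, 5, 1, 2, 2].
Step 2: syndromes of r = [0, 10, 9, 3, 4] (all sums mod 11).
  S_0 = Σ v_i r_i = 1·0 + 5·10 + 1·9 + 2·3 + 2·4 = 73 ≡ 7.
  S_1 = Σ v_i α_i r_i = 1·1·0 + 5·4·10 + 1·7·9 + 2·3·3 + 2·5·4 = 321 ≡ 2.
  α_i^2 mod 11 = [1, 5, 5, 9, 3].
  S_2 = Σ v_i α_i^2 r_i = 1·1·0 + 5·5·10 + 1·5·9 + 2·9·3 + 2·3·4 = 373 ≡ 10.
  S = (7, 2, 10) ≠ 0, so r is not a codeword (an error is present).
Step 3: locate the error. For a single error e at position i, S_ℓ = v_i·e·α_i^ℓ, so α_err = S_1/S_0.
  S_0^{−1} = 7^{−1} = 8 (mod 11), so α_err = 2·8 = 16 ≡ 5 = α_5. Error position i = 5.
  Consistency check: S_2/S_1 = 10·6 = 60 ≡ 5 = α_err ✓ (single-error assumption holds).
Step 4: error magnitude e = S_0/v_5 = S_0·∏_{j≠5}(α_5 − α_j) = 7·6 = 42 ≡ 9 (mod 11).
Step 5: correct position 5: c_5 = r_5 − e = 4 − 9 ≡ 6 (mod 11). Hence c = [0, 10, 9, 3, 6].
  Check: interpolating c through the α_i gives m(x) = 4 + 7·x (degree < 2) with m(α_i) = c_i for every i, so c is indeed a codeword.


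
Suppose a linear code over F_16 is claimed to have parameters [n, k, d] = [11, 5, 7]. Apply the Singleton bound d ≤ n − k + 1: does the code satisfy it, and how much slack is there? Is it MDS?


Singleton RHS = n − k + 1 = 7, slack = 0, bound satisfied, MDS.

Singleton bound: d ≤ n − k + 1.
Here n = 11, k = 5, so n − k + 1 = 7.
Given d = 7, check d ≤ 7: YES.
Slack = (n − k + 1) − d = 0.
The code is MDS (slack = 0).
Description: the claimed parameters are [11, 5, 7]_16; such a code would be MDS (meets Singleton bound).


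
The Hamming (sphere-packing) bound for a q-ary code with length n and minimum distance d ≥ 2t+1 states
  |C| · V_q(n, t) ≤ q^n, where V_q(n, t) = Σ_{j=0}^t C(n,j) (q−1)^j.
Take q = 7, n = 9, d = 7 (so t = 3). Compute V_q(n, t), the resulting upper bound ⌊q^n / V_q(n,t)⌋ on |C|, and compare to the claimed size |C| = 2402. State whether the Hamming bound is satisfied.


V_q(n, t) = 19495, q^n = 40353607, Hamming bound = 2069, |C| = 2402 > bound (violated).

Step 1: Compute V_q(n, t) = Σ_{j=0}^3 C(n, j) (q−1)^j.
  j = 0: C(9,0)·(6)^0 = 1·1 = 1.
  j = 1: C(9,1)·(6)^1 = 9·6 = 54.
  j = 2: C(9,2)·(6)^2 = 36·36 = 1296.
  j = 3: C(9,3)·(6)^3 = 84·216 = 18144.
  V_q(n, t) = 1 + 54 + 1296 + 18144 = 19495.
Step 2: q^n = 7^9 = 40353607.
Step 3: Hamming bound ⌊q^n / V_q(n,t)⌋ = ⌊40353607/19495⌋ = 2069.
Step 4: Compare |C| = 2402 to 2069: violated.
The claimed |C| lies above the Hamming bound, so no 7-ary code of length 9 with d ≥ 7 can have 2402 codewords.


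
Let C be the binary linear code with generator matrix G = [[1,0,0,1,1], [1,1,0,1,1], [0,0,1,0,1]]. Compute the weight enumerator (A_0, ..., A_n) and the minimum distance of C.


Weight distribution: A_0 = 1, A_1 = 1, A_2 = 1, A_3 = 3, A_4 = 2. Minimum distance d = 1.

Enumerate all 2^3 = 8 messages m ∈ F_2^3.
For each, compute codeword c = mG in F_2^5, then tally its weight.
  m = 000 → c = 00000, weight = 0.
  m = 100 → c = 10011, weight = 3.
  m = 010 → c = 11011, weight = 4.
  m = 110 → c = 01000, weight = 1.
  m = 001 → c = 00101, weight = 2.
  m = 101 → c = 10110, weight = 3.
  m = 011 → c = 11110, weight = 4.
  m = 111 → c = 01101, weight = 3.
Tally weights:
  weight 0: 1 codewords.
  weight 1: 1 codewords.
  weight 2: 1 codewords.
  weight 3: 3 codewords.
  weight 4: 2 codewords.
Minimum distance d = smallest w > 0 with A_w > 0 = 1.
Sanity: Σ A_w = 8 = 2^3 = 8 ✓.


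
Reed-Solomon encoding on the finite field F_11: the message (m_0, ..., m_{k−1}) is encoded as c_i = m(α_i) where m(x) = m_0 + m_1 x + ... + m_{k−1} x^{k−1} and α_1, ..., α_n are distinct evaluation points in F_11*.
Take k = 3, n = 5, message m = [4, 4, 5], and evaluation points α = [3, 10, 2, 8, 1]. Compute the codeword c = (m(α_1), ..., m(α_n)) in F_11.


c = [6, 5, 10, 4, 2]

Message polynomial: m(x) = 4 + 4·x + 5·x^2 (mod 11).
For each evaluation point α_i, compute m(α_i) mod 11:
  α_1 = 3: Horner steps 5 → 8 → 6, so m(3) = 6.
  α_2 = 10: Horner steps 5 → 10 → 5, so m(10) = 5.
  α_3 = 2: Horner steps 5 → 3 → 10, so m(2) = 10.
  α_4 = 8: Horner steps 5 → 0 → 4, so m(8) = 4.
  α_5 = 1: Horner steps 5 → 9 → 2, so m(1) = 2.
Codeword c = [6, 5, 10, 4, 2] ∈ F_11^5.


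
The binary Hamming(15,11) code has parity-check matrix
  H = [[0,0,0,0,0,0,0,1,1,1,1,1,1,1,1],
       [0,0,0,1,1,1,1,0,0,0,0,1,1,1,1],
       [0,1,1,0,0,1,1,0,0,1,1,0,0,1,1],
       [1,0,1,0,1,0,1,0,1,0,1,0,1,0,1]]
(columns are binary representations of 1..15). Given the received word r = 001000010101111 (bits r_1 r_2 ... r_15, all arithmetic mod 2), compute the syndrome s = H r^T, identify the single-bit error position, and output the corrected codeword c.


s = (0, 0, 0, 1)^T, error position = 1, corrected codeword c = 101000010101111

Compute s = H r^T mod 2 one row at a time:
  s_1 = 1 + 0 + 1 + 0 + 1 + 1 + 1 + 1 = 6 ≡ 0 (mod 2).
  s_2 = 0 + 0 + 0 + 0 + 1 + 1 + 1 + 1 = 4 ≡ 0 (mod 2).
  s_3 = 0 + 1 + 0 + 0 + 1 + 0 + 1 + 1 = 4 ≡ 0 (mod 2).
  s_4 = 0 + 1 + 0 + 0 + 0 + 0 + 1 + 1 = 3 ≡ 1 (mod 2).
s = (0, 0, 0, 1)^T — this equals column 1 of H (binary 0001), so error is at position 1.
Correct: flip bit 1 of r = 001000010101111 to get c = 101000010101111.


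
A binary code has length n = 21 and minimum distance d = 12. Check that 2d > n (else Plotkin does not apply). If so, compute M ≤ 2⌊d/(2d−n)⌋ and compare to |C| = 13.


Plotkin bound M ≤ 8; given |C| = 13 > bound (violated).

Check applicability: 2d = 24, n = 21.
2d − n = 3 > 0, so Plotkin applies.
Compute d/(2d−n) = 12/3 ≈ 4.0000.
⌊d/(2d−n)⌋ = 4.
Plotkin bound: M ≤ 2·4 = 8.
Given |C| = 13, check: VIOLATED.
This |C| is above the Plotkin bound, so no binary code with n = 21, d = 12 and 13 codewords exists.


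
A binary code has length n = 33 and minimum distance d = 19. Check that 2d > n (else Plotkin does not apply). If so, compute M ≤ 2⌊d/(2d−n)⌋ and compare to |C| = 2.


Plotkin bound M ≤ 6; given |C| = 2 ≤ bound (satisfied).

Check applicability: 2d = 38, n = 33.
2d − n = 5 > 0, so Plotkin applies.
Compute d/(2d−n) = 19/5 ≈ 3.8000.
⌊d/(2d−n)⌋ = 3.
Plotkin bound: M ≤ 2·3 = 6.
Given |C| = 2, check: satisfied.
This |C| is below the Plotkin bound.


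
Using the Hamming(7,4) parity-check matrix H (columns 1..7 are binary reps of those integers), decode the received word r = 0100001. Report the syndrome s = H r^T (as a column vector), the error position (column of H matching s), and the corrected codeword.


s = (1, 0, 1)^T, error position = 5, corrected codeword c = 0100101

Compute s = H r^T mod 2 one row at a time:
  s_1 = 0 + 0 + 0 + 1 = 1 ≡ 1 (mod 2).
  s_2 = 1 + 0 + 0 + 1 = 2 ≡ 0 (mod 2).
  s_3 = 0 + 0 + 0 + 1 = 1 ≡ 1 (mod 2).
s = (1, 0, 1)^T — this equals column 5 of H (binary 101), so error is at position 5.
Correct: flip bit 5 of r = 0100001 to get c = 0100101.


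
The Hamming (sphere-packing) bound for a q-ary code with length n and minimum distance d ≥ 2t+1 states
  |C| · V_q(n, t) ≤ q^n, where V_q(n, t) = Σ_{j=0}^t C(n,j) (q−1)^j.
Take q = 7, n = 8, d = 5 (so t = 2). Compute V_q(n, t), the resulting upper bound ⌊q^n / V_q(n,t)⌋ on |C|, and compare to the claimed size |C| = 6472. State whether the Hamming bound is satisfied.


V_q(n, t) = 1057, q^n = 5764801, Hamming bound = 5453, |C| = 6472 > bound (violated).

Step 1: Compute V_q(n, t) = Σ_{j=0}^2 C(n, j) (q−1)^j.
  j = 0: C(8,0)·(6)^0 = 1·1 = 1.
  j = 1: C(8,1)·(6)^1 = 8·6 = 48.
  j = 2: C(8,2)·(6)^2 = 28·36 = 1008.
  V_q(n, t) = 1 + 48 + 1008 = 1057.
Step 2: q^n = 7^8 = 5764801.
Step 3: Hamming bound ⌊q^n / V_q(n,t)⌋ = ⌊5764801/1057⌋ = 5453.
Step 4: Compare |C| = 6472 to 5453: violated.
The claimed |C| lies above the Hamming bound, so no 7-ary code of length 8 with d ≥ 5 can have 6472 codewords.


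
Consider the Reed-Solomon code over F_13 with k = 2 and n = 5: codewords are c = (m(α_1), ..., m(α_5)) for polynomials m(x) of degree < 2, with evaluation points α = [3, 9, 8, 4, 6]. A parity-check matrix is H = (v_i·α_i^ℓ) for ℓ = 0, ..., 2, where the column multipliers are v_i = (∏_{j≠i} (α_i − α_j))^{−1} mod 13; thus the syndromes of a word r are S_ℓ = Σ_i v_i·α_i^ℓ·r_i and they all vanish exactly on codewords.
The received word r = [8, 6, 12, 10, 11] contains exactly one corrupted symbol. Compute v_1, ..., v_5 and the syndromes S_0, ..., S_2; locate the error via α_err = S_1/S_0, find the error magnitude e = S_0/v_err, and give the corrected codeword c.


S = (8, 11, 7), error at position 1, error magnitude e = 5, c = [3, 6, 12, 10, 11].

Step 1: column multipliers v_i = (∏_{j≠i}(α_i − α_j))^{−1} mod 13.
  i = 1 (α = 3): (3−9)(3−8)(3−4)(3−6) = (−6)·(−5)·(−1)·(−3) = 90 ≡ 12, so v_1 = 12^{−1} = 12 (mod 13).
  i = 2 (α = 9): (9−3)(9−8)(9−4)(9−6) = 6·1·5·3 = 90 ≡ 12, so v_2 = 12^{−1} = 12 (mod 13).
  i = 3 (α = 8): (8−3)(8−9)(8−4)(8−6) = 5·(−1)·4·2 = −40 ≡ 12, so v_3 = 12^{−1} = 12 (mod 13).
  i = 4 (α = 4): (4−3)(4−9)(4−8)(4−6) = 1·(−5)·(−4)·(−2) = −40 ≡ 12, so v_4 = 12^{−1} = 12 (mod 13).
  i = 5 (α = 6): (6−3)(6−9)(6−8)(6−4) = 3·(−3)·(−2)·2 = 36 ≡ 10, so v_5 = 10^{−1} = 4 (mod 13).
  v = [12, 12, 12, 12, 4].
Step 2: syndromes of r = [8, 6, 12, 10, 11] (all sums mod 13).
  S_0 = Σ v_i r_i = 12·8 + 12·6 + 12·12 + 12·10 + 4·11 = 476 ≡ 8.
  S_1 = Σ v_i α_i r_i = 12·3·8 + 12·9·6 + 12·8·12 + 12·4·10 + 4·6·11 = 2832 ≡ 11.
  α_i^2 mod 13 = [9, 3, 12, 3, 10].
  S_2 = Σ v_i α_i^2 r_i = 12·9·8 + 12·3·6 + 12·12·12 + 12·3·10 + 4·10·11 = 3608 ≡ 7.
  S = (8, 11, 7) ≠ 0, so r is not a codeword (an error is present).
Step 3: locate the error. For a single error e at position i, S_ℓ = v_i·e·α_i^ℓ, so α_err = S_1/S_0.
  S_0^{−1} = 8^{−1} = 5 (mod 13), so α_err = 11·5 = 55 ≡ 3 = α_1. Error position i = 1.
  Consistency check: S_2/S_1 = 7·6 = 42 ≡ 3 = α_err ✓ (single-error assumption holds).
Step 4: error magnitude e = S_0/v_1 = S_0·∏_{j≠1}(α_1 − α_j) = 8·12 = 96 ≡ 5 (mod 13).
Step 5: correct position 1: c_1 = r_1 − e = 8 − 5 ≡ 3 (mod 13). Hence c = [3, 6, 12, 10, 11].
  Check: interpolating c through the α_i gives m(x) = 8 + 7·x (degree < 2) with m(α_i) = c_i for every i, so c is indeed a codeword.


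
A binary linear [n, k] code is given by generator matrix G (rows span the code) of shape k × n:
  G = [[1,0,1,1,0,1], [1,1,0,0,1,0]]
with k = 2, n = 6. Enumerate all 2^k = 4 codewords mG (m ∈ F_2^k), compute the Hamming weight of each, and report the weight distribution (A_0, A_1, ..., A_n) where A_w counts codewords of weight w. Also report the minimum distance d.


Weight distribution: A_0 = 1, A_3 = 1, A_4 = 1, A_5 = 1. Minimum distance d = 3.

Enumerate all 2^2 = 4 messages m ∈ F_2^2.
For each, compute codeword c = mG in F_2^6, then tally its weight.
  m = 00 → c = 000000, weight = 0.
  m = 10 → c = 101101, weight = 4.
  m = 01 → c = 110010, weight = 3.
  m = 11 → c = 011111, weight = 5.
Tally weights:
  weight 0: 1 codewords.
  weight 3: 1 codewords.
  weight 4: 1 codewords.
  weight 5: 1 codewords.
Minimum distance d = smallest w > 0 with A_w > 0 = 3.
Sanity: Σ A_w = 4 = 2^2 = 4 ✓.


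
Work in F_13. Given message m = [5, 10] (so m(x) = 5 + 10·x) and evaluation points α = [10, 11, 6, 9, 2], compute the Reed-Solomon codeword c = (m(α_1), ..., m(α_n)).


c = [1, 11, 0, 4, 12]

Message polynomial: m(x) = 5 + 10·x (mod 13).
For each evaluation point α_i, compute m(α_i) mod 13:
  α_1 = 10: Horner steps 10 → 1, so m(10) = 1.
  α_2 = 11: Horner steps 10 → 11, so m(11) = 11.
  α_3 = 6: Horner steps 10 → 0, so m(6) = 0.
  α_4 = 9: Horner steps 10 → 4, so m(9) = 4.
  α_5 = 2: Horner steps 10 → 12, so m(2) = 12.
Codeword c = [1, 11, 0, 4, 12] ∈ F_13^5.


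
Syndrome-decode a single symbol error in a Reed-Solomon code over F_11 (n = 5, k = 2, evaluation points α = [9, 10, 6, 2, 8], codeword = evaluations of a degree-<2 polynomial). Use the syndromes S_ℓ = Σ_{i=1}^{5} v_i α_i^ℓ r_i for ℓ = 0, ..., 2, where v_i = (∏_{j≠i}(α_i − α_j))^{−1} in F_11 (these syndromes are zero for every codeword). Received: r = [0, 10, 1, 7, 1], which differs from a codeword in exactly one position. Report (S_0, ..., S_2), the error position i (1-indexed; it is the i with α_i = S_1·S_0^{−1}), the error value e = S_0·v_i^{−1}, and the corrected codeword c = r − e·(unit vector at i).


S = (3, 7, 9), error at position 3, error magnitude e = 9, c = [0, 10, 3, 7, 1].

Step 1: column multipliers v_i = (∏_{j≠i}(α_i − α_j))^{−1} mod 11.
  i = 1 (α = 9): (9−10)(9−6)(9−2)(9−8) = (−1)·3·7·1 = −21 ≡ 1, so v_1 = 1^{−1} = 1 (mod 11).
  i = 2 (α = 10): (10−9)(10−6)(10−2)(10−8) = 1·4·8·2 = 64 ≡ 9, so v_2 = 9^{−1} = 5 (mod 11).
  i = 3 (α = 6): (6−9)(6−10)(6−2)(6−8) = (−3)·(−4)·4·(−2) = −96 ≡ 3, so v_3 = 3^{−1} = 4 (mod 11).
  i = 4 (α = 2): (2−9)(2−10)(2−6)(2−8) = (−7)·(−8)·(−4)·(−6) = 1344 ≡ 2, so v_4 = 2^{−1} = 6 (mod 11).
  i = 5 (α = 8): (8−9)(8−10)(8−6)(8−2) = (−1)·(−2)·2·6 = 24 ≡ 2, so v_5 = 2^{−1} = 6 (mod 11).
  v = [1, 5, 4, 6, 6].
Step 2: syndromes of r = [0, 10, 1, 7, 1] (all sums mod 11).
  S_0 = Σ v_i r_i = 1·0 + 5·10 + 4·1 + 6·7 + 6·1 = 102 ≡ 3.
  S_1 = Σ v_i α_i r_i = 1·9·0 + 5·10·10 + 4·6·1 + 6·2·7 + 6·8·1 = 656 ≡ 7.
  α_i^2 mod 11 = [4, 1, 3, 4, 9].
  S_2 = Σ v_i α_i^2 r_i = 1·4·0 + 5·1·10 + 4·3·1 + 6·4·7 + 6·9·1 = 284 ≡ 9.
  S = (3, 7, 9) ≠ 0, so r is not a codeword (an error is present).
Step 3: locate the error. For a single error e at position i, S_ℓ = v_i·e·α_i^ℓ, so α_err = S_1/S_0.
  S_0^{−1} = 3^{−1} = 4 (mod 11), so α_err = 7·4 = 28 ≡ 6 = α_3. Error position i = 3.
  Consistency check: S_2/S_1 = 9·8 = 72 ≡ 6 = α_err ✓ (single-error assumption holds).
Step 4: error magnitude e = S_0/v_3 = S_0·∏_{j≠3}(α_3 − α_j) = 3·3 = 9 ≡ 9 (mod 11).
Step 5: correct position 3: c_3 = r_3 − e = 1 − 9 ≡ 3 (mod 11). Hence c = [0, 10, 3, 7, 1].
  Check: interpolating c through the α_i gives m(x) = 9 + 10·x (degree < 2) with m(α_i) = c_i for every i, so c is indeed a codeword.


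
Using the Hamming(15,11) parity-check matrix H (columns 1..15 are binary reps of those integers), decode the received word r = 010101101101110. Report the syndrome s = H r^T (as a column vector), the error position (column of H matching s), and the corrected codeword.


s = (1, 0, 1, 1)^T, error position = 11, corrected codeword c = 010101101111110

Compute s = H r^T mod 2 one row at a time:
  s_1 = 0 + 1 + 1 + 0 + 1 + 1 + 1 + 0 = 5 ≡ 1 (mod 2).
  s_2 = 1 + 0 + 1 + 1 + 1 + 1 + 1 + 0 = 6 ≡ 0 (mod 2).
  s_3 = 1 + 0 + 1 + 1 + 1 + 0 + 1 + 0 = 5 ≡ 1 (mod 2).
  s_4 = 0 + 0 + 0 + 1 + 1 + 0 + 1 + 0 = 3 ≡ 1 (mod 2).
s = (1, 0, 1, 1)^T — this equals column 11 of H (binary 1011), so error is at position 11.
Correct: flip bit 11 of r = 010101101101110 to get c = 010101101111110.


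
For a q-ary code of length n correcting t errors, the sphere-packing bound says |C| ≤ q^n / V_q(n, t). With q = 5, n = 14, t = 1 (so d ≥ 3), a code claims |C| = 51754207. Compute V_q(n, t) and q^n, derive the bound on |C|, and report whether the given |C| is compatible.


V_q(n, t) = 57, q^n = 6103515625, Hamming bound = 107079221, |C| = 51754207 ≤ bound (satisfied).

Step 1: Compute V_q(n, t) = Σ_{j=0}^1 C(n, j) (q−1)^j.
  j = 0: C(14,0)·(4)^0 = 1·1 = 1.
  j = 1: C(14,1)·(4)^1 = 14·4 = 56.
  V_q(n, t) = 1 + 56 = 57.
Step 2: q^n = 5^14 = 6103515625.
Step 3: Hamming bound ⌊q^n / V_q(n,t)⌋ = ⌊6103515625/57⌋ = 107079221.
Step 4: Compare |C| = 51754207 to 107079221: satisfied.
The claimed |C| lies below the Hamming bound.


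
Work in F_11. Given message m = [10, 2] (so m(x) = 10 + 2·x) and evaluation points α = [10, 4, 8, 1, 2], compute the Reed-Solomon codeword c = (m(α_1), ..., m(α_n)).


c = [8, 7, 4, 1, 3]

Message polynomial: m(x) = 10 + 2·x (mod 11).
For each evaluation point α_i, compute m(α_i) mod 11:
  α_1 = 10: Horner steps 2 → 8, so m(10) = 8.
  α_2 = 4: Horner steps 2 → 7, so m(4) = 7.
  α_3 = 8: Horner steps 2 → 4, so m(8) = 4.
  α_4 = 1: Horner steps 2 → 1, so m(1) = 1.
  α_5 = 2: Horner steps 2 → 3, so m(2) = 3.
Codeword c = [8, 7, 4, 1, 3] ∈ F_11^5.


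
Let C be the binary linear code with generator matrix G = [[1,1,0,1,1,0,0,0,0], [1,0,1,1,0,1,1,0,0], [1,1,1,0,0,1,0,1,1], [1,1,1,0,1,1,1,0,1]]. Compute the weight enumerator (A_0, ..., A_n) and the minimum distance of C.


Weight distribution: A_0 = 1, A_2 = 1, A_3 = 1, A_4 = 3, A_5 = 6, A_6 = 3, A_7 = 1. Minimum distance d = 2.

Enumerate all 2^4 = 16 messages m ∈ F_2^4.
For each, compute codeword c = mG in F_2^9, then tally its weight.
  m = 0000 → c = 000000000, weight = 0.
  m = 1000 → c = 110110000, weight = 4.
  m = 0100 → c = 101101100, weight = 5.
  m = 1100 → c = 011011100, weight = 5.
  m = 0010 → c = 111001011, weight = 6.
  m = 1010 → c = 001111011, weight = 6.
  m = 0110 → c = 010100111, weight = 5.
  m = 1110 → c = 100010111, weight = 5.
  m = 0001 → c = 111011101, weight = 7.
  m = 1001 → c = 001101101, weight = 5.
  m = 0101 → c = 010110001, weight = 4.
  m = 1101 → c = 100000001, weight = 2.
  m = 0011 → c = 000010110, weight = 3.
  m = 1011 → c = 110100110, weight = 5.
  m = 0111 → c = 101111010, weight = 6.
  m = 1111 → c = 011001010, weight = 4.
Tally weights:
  weight 0: 1 codewords.
  weight 2: 1 codewords.
  weight 3: 1 codewords.
  weight 4: 3 codewords.
  weight 5: 6 codewords.
  weight 6: 3 codewords.
  weight 7: 1 codewords.
Minimum distance d = smallest w > 0 with A_w > 0 = 2.
Sanity: Σ A_w = 16 = 2^4 = 16 ✓.


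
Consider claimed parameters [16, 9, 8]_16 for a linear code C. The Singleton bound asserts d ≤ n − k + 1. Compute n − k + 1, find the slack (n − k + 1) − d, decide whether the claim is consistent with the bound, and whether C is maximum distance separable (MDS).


Singleton RHS = n − k + 1 = 8, slack = 0, bound satisfied, MDS.

Singleton bound: d ≤ n − k + 1.
Here n = 16, k = 9, so n − k + 1 = 8.
Given d = 8, check d ≤ 8: YES.
Slack = (n − k + 1) − d = 0.
The code is MDS (slack = 0).
Description: the claimed parameters are [16, 9, 8]_16; such a code would be MDS (meets Singleton bound).


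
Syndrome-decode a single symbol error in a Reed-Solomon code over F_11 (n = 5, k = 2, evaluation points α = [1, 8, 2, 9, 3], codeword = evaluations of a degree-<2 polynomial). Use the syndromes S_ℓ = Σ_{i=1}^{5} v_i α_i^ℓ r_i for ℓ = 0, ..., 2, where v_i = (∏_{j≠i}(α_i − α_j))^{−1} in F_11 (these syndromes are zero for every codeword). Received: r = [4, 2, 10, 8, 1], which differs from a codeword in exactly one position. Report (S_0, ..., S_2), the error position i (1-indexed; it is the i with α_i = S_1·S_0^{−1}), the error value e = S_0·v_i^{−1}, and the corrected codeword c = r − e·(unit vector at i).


S = (8, 2, 6), error at position 5, error magnitude e = 7, c = [4, 2, 10, 8, 5].

Step 1: column multipliers v_i = (∏_{j≠i}(α_i − α_j))^{−1} mod 11.
  i = 1 (α = 1): (1−8)(1−2)(1−9)(1−3) = (−7)·(−1)·(−8)·(−2) = 112 ≡ 2, so v_1 = 2^{−1} = 6 (mod 11).
  i = 2 (α = 8): (8−1)(8−2)(8−9)(8−3) = 7·6·(−1)·5 = −210 ≡ 10, so v_2 = 10^{−1} = 10 (mod 11).
  i = 3 (α = 2): (2−1)(2−8)(2−9)(2−3) = 1·(−6)·(−7)·(−1) = −42 ≡ 2, so v_3 = 2^{−1} = 6 (mod 11).
  i = 4 (α = 9): (9−1)(9−8)(9−2)(9−3) = 8·1·7·6 = 336 ≡ 6, so v_4 = 6^{−1} = 2 (mod 11).
  i = 5 (α = 3): (3−1)(3−8)(3−2)(3−9) = 2·(−5)·1·(−6) = 60 ≡ 5, so v_5 = 5^{−1} = 9 (mod 11).
  v = [6, 10, 6, 2, 9].
Step 2: syndromes of r = [4, 2, 10, 8, 1] (all sums mod 11).
  S_0 = Σ v_i r_i = 6·4 + 10·2 + 6·10 + 2·8 + 9·1 = 129 ≡ 8.
  S_1 = Σ v_i α_i r_i = 6·1·4 + 10·8·2 + 6·2·10 + 2·9·8 + 9·3·1 = 475 ≡ 2.
  α_i^2 mod 11 = [1, 9, 4, 4, 9].
  S_2 = Σ v_i α_i^2 r_i = 6·1·4 + 10·9·2 + 6·4·10 + 2·4·8 + 9·9·1 = 589 ≡ 6.
  S = (8, 2, 6) ≠ 0, so r is not a codeword (an error is present).
Step 3: locate the error. For a single error e at position i, S_ℓ = v_i·e·α_i^ℓ, so α_err = S_1/S_0.
  S_0^{−1} = 8^{−1} = 7 (mod 11), so α_err = 2·7 = 14 ≡ 3 = α_5. Error position i = 5.
  Consistency check: S_2/S_1 = 6·6 = 36 ≡ 3 = α_err ✓ (single-error assumption holds).
Step 4: error magnitude e = S_0/v_5 = S_0·∏_{j≠5}(α_5 − α_j) = 8·5 = 40 ≡ 7 (mod 11).
Step 5: correct position 5: c_5 = r_5 − e = 1 − 7 ≡ 5 (mod 11). Hence c = [4, 2, 10, 8, 5].
  Check: interpolating c through the α_i gives m(x) = 9 + 6·x (degree < 2) with m(α_i) = c_i for every i, so c is indeed a codeword.


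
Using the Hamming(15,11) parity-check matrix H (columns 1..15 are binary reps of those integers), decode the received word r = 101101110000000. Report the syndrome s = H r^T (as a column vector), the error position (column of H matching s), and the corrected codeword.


s = (1, 1, 1, 1)^T, error position = 15, corrected codeword c = 101101110000001

Compute s = H r^T mod 2 one row at a time:
  s_1 = 1 + 0 + 0 + 0 + 0 + 0 + 0 + 0 = 1 ≡ 1 (mod 2).
  s_2 = 1 + 0 + 1 + 1 + 0 + 0 + 0 + 0 = 3 ≡ 1 (mod 2).
  s_3 = 0 + 1 + 1 + 1 + 0 + 0 + 0 + 0 = 3 ≡ 1 (mod 2).
  s_4 = 1 + 1 + 0 + 1 + 0 + 0 + 0 + 0 = 3 ≡ 1 (mod 2).
s = (1, 1, 1, 1)^T — this equals column 15 of H (binary 1111), so error is at position 15.
Correct: flip bit 15 of r = 101101110000000 to get c = 101101110000001.


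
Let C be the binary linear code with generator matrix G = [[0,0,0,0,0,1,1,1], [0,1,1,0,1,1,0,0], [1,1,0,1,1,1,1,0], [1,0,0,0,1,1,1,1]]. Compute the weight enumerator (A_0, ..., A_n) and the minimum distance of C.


Weight distribution: A_0 = 1, A_2 = 1, A_3 = 2, A_4 = 5, A_5 = 6, A_6 = 1. Minimum distance d = 2.

Enumerate all 2^4 = 16 messages m ∈ F_2^4.
For each, compute codeword c = mG in F_2^8, then tally its weight.
  m = 0000 → c = 00000000, weight = 0.
  m = 1000 → c = 00000111, weight = 3.
  m = 0100 → c = 01101100, weight = 4.
  m = 1100 → c = 01101011, weight = 5.
  m = 0010 → c = 11011110, weight = 6.
  m = 1010 → c = 11011001, weight = 5.
  m = 0110 → c = 10110010, weight = 4.
  m = 1110 → c = 10110101, weight = 5.
  m = 0001 → c = 10001111, weight = 5.
  m = 1001 → c = 10001000, weight = 2.
  m = 0101 → c = 11100011, weight = 5.
  m = 1101 → c = 11100100, weight = 4.
  m = 0011 → c = 01010001, weight = 3.
  m = 1011 → c = 01010110, weight = 4.
  m = 0111 → c = 00111101, weight = 5.
  m = 1111 → c = 00111010, weight = 4.
Tally weights:
  weight 0: 1 codewords.
  weight 2: 1 codewords.
  weight 3: 2 codewords.
  weight 4: 5 codewords.
  weight 5: 6 codewords.
  weight 6: 1 codewords.
Minimum distance d = smallest w > 0 with A_w > 0 = 2.
Sanity: Σ A_w = 16 = 2^4 = 16 ✓.


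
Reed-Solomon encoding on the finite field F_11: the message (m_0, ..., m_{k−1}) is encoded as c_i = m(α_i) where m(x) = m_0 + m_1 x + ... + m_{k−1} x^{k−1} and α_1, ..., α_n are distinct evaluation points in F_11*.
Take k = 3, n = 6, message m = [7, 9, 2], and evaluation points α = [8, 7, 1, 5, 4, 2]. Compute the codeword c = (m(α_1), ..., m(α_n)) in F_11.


c = [9, 3, 7, 3, 9, 0]

Message polynomial: m(x) = 7 + 9·x + 2·x^2 (mod 11).
For each evaluation point α_i, compute m(α_i) mod 11:
  α_1 = 8: Horner steps 2 → 3 → 9, so m(8) = 9.
  α_2 = 7: Horner steps 2 → 1 → 3, so m(7) = 3.
  α_3 = 1: Horner steps 2 → 0 → 7, so m(1) = 7.
  α_4 = 5: Horner steps 2 → 8 → 3, so m(5) = 3.
  α_5 = 4: Horner steps 2 → 6 → 9, so m(4) = 9.
  α_6 = 2: Horner steps 2 → 2 → 0, so m(2) = 0.
Codeword c = [9, 3, 7, 3, 9, 0] ∈ F_11^6.


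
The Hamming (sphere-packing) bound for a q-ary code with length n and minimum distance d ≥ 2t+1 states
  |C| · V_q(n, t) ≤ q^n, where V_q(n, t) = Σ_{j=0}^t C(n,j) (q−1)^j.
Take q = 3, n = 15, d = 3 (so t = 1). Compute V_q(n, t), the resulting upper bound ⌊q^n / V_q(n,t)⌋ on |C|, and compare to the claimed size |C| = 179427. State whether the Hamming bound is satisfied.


V_q(n, t) = 31, q^n = 14348907, Hamming bound = 462867, |C| = 179427 ≤ bound (satisfied).

Step 1: Compute V_q(n, t) = Σ_{j=0}^1 C(n, j) (q−1)^j.
  j = 0: C(15,0)·(2)^0 = 1·1 = 1.
  j = 1: C(15,1)·(2)^1 = 15·2 = 30.
  V_q(n, t) = 1 + 30 = 31.
Step 2: q^n = 3^15 = 14348907.
Step 3: Hamming bound ⌊q^n / V_q(n,t)⌋ = ⌊14348907/31⌋ = 462867.
Step 4: Compare |C| = 179427 to 462867: satisfied.
The claimed |C| lies below the Hamming bound.


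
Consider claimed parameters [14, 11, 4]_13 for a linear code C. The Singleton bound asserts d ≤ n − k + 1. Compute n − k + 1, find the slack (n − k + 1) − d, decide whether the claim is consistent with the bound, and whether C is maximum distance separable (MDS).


Singleton RHS = n − k + 1 = 4, slack = 0, bound satisfied, MDS.

Singleton bound: d ≤ n − k + 1.
Here n = 14, k = 11, so n − k + 1 = 4.
Given d = 4, check d ≤ 4: YES.
Slack = (n − k + 1) − d = 0.
The code is MDS (slack = 0).
Description: the claimed parameters are [14, 11, 4]_13; such a code would be MDS (meets Singleton bound).


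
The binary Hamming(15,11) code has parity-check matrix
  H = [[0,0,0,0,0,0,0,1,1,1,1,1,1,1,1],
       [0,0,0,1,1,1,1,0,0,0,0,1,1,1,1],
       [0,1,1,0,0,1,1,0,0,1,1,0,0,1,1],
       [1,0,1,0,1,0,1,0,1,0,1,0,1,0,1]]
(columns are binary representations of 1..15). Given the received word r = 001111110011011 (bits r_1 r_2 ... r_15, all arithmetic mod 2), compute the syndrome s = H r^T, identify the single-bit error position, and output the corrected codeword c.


s = (1, 1, 0, 1)^T, error position = 13, corrected codeword c = 001111110011111

Compute s = H r^T mod 2 one row at a time:
  s_1 = 1 + 0 + 0 + 1 + 1 + 0 + 1 + 1 = 5 ≡ 1 (mod 2).
  s_2 = 1 + 1 + 1 + 1 + 1 + 0 + 1 + 1 = 7 ≡ 1 (mod 2).
  s_3 = 0 + 1 + 1 + 1 + 0 + 1 + 1 + 1 = 6 ≡ 0 (mod 2).
  s_4 = 0 + 1 + 1 + 1 + 0 + 1 + 0 + 1 = 5 ≡ 1 (mod 2).
s = (1, 1, 0, 1)^T — this equals column 13 of H (binary 1101), so error is at position 13.
Correct: flip bit 13 of r = 001111110011011 to get c = 001111110011111.


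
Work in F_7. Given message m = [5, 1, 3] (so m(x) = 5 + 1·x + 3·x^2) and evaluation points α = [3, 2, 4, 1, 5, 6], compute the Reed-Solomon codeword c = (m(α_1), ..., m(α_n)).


c = [0, 5, 1, 2, 1, 0]

Message polynomial: m(x) = 5 + 1·x + 3·x^2 (mod 7).
For each evaluation point α_i, compute m(α_i) mod 7:
  α_1 = 3: Horner steps 3 → 3 → 0, so m(3) = 0.
  α_2 = 2: Horner steps 3 → 0 → 5, so m(2) = 5.
  α_3 = 4: Horner steps 3 → 6 → 1, so m(4) = 1.
  α_4 = 1: Horner steps 3 → 4 → 2, so m(1) = 2.
  α_5 = 5: Horner steps 3 → 2 → 1, so m(5) = 1.
  α_6 = 6: Horner steps 3 → 5 → 0, so m(6) = 0.
Codeword c = [0, 5, 1, 2, 1, 0] ∈ F_7^6.


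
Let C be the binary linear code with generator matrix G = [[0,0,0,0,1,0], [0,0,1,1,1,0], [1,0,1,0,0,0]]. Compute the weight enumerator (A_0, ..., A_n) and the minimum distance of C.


Weight distribution: A_0 = 1, A_1 = 1, A_2 = 3, A_3 = 3. Minimum distance d = 1.

Enumerate all 2^3 = 8 messages m ∈ F_2^3.
For each, compute codeword c = mG in F_2^6, then tally its weight.
  m = 000 → c = 000000, weight = 0.
  m = 100 → c = 000010, weight = 1.
  m = 010 → c = 001110, weight = 3.
  m = 110 → c = 001100, weight = 2.
  m = 001 → c = 101000, weight = 2.
  m = 101 → c = 101010, weight = 3.
  m = 011 → c = 100110, weight = 3.
  m = 111 → c = 100100, weight = 2.
Tally weights:
  weight 0: 1 codewords.
  weight 1: 1 codewords.
  weight 2: 3 codewords.
  weight 3: 3 codewords.
Minimum distance d = smallest w > 0 with A_w > 0 = 1.
Sanity: Σ A_w = 8 = 2^3 = 8 ✓.


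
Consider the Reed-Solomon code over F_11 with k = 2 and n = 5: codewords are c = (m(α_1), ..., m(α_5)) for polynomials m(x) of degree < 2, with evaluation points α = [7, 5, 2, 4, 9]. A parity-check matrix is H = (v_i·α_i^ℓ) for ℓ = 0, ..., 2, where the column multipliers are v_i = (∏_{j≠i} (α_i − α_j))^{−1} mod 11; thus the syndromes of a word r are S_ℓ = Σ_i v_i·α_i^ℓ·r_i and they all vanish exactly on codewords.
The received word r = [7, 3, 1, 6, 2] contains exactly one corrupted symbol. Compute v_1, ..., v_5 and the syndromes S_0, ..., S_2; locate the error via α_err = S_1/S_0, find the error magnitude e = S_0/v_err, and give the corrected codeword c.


S = (9, 8, 1), error at position 1, error magnitude e = 10, c = [8, 3, 1, 6, 2].

Step 1: column multipliers v_i = (∏_{j≠i}(α_i − α_j))^{−1} mod 11.
  i = 1 (α = 7): (7−5)(7−2)(7−4)(7−9) = 2·5·3·(−2) = −60 ≡ 6, so v_1 = 6^{−1} = 2 (mod 11).
  i = 2 (α = 5): (5−7)(5−2)(5−4)(5−9) = (−2)·3·1·(−4) = 24 ≡ 2, so v_2 = 2^{−1} = 6 (mod 11).
  i = 3 (α = 2): (2−7)(2−5)(2−4)(2−9) = (−5)·(−3)·(−2)·(−7) = 210 ≡ 1, so v_3 = 1^{−1} = 1 (mod 11).
  i = 4 (α = 4): (4−7)(4−5)(4−2)(4−9) = (−3)·(−1)·2·(−5) = −30 ≡ 3, so v_4 = 3^{−1} = 4 (mod 11).
  i = 5 (α = 9): (9−7)(9−5)(9−2)(9−4) = 2·4·7·5 = 280 ≡ 5, so v_5 = 5^{−1} = 9 (mod 11).
  v = [2, 6, 1, 4, 9].
Step 2: syndromes of r = [7, 3, 1, 6, 2] (all sums mod 11).
  S_0 = Σ v_i r_i = 2·7 + 6·3 + 1·1 + 4·6 + 9·2 = 75 ≡ 9.
  S_1 = Σ v_i α_i r_i = 2·7·7 + 6·5·3 + 1·2·1 + 4·4·6 + 9·9·2 = 448 ≡ 8.
  α_i^2 mod 11 = [5, 3, 4, 5, 4].
  S_2 = Σ v_i α_i^2 r_i = 2·5·7 + 6·3·3 + 1·4·1 + 4·5·6 + 9·4·2 = 320 ≡ 1.
  S = (9, 8, 1) ≠ 0, so r is not a codeword (an error is present).
Step 3: locate the error. For a single error e at position i, S_ℓ = v_i·e·α_i^ℓ, so α_err = S_1/S_0.
  S_0^{−1} = 9^{−1} = 5 (mod 11), so α_err = 8·5 = 40 ≡ 7 = α_1. Error position i = 1.
  Consistency check: S_2/S_1 = 1·7 = 7 ≡ 7 = α_err ✓ (single-error assumption holds).
Step 4: error magnitude e = S_0/v_1 = S_0·∏_{j≠1}(α_1 − α_j) = 9·6 = 54 ≡ 10 (mod 11).
Step 5: correct position 1: c_1 = r_1 − e = 7 − 10 ≡ 8 (mod 11). Hence c = [8, 3, 1, 6, 2].
  Check: interpolating c through the α_i gives m(x) = 7 + 8·x (degree < 2) with m(α_i) = c_i for every i, so c is indeed a codeword.
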